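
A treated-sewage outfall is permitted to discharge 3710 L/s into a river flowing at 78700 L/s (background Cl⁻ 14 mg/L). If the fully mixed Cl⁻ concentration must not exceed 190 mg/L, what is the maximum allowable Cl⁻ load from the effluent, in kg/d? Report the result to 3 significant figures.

1260000 kg/d

Mass balance at the limit: 78700·14.00 + 3710·Cₑ = 82410·190 → Cₑ = 3923 mg/L.
3710 L/s = 3.710 m³/s. Load = 3.710 m³/s × 3923 g/m³ × 86 400 s/d = 1258000 kg/d.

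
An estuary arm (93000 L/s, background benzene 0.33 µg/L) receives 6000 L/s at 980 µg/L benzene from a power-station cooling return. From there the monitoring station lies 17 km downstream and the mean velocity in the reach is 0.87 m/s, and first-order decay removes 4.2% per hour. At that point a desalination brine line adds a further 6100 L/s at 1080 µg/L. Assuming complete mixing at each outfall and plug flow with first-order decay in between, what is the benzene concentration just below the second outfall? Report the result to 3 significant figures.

Flow-weighted average: C = (93000·0.3300 + 6000·980.0) / 99000 = 5911000/99000 = 59.70 µg/L; combined flow 99000 L/s.
Travel time t = 17·1000 / 0.87 = 19540 s = 5.428 h.
4.2%/h lost → k = −ln(1 − 0.042) = 0.04291 h⁻¹.
After decay, C = 59.70 × e^(−kt) = 59.70 × 0.7922 = 47.30 µg/L.
At the second outfall, C = (99000·47.30 + 6100·1080) / (99000 + 6100) = 107.2 µg/L.

107 µg/L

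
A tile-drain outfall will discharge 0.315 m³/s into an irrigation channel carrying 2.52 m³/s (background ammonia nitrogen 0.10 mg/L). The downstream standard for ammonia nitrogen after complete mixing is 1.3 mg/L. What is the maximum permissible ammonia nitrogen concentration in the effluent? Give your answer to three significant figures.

At the limit, (Qr·Cr + Qe·Cₑ)/(Qr + Qe) = 1.3:
Cₑ = (2.835·1.3 − 2.520·0.1000) / 0.3150 = 10.90 mg/L.

10.9 mg/L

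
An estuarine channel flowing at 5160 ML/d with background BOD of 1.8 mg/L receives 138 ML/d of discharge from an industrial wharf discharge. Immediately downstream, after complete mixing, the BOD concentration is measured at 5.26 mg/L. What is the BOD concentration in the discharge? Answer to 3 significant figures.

135 mg/L

Mass balance: 5160·1.800 + 138.0·Cₑ = 5298·5.260
→ Cₑ = (5298·5.260 − 5160·1.800) / 138.0 = 134.6 mg/L.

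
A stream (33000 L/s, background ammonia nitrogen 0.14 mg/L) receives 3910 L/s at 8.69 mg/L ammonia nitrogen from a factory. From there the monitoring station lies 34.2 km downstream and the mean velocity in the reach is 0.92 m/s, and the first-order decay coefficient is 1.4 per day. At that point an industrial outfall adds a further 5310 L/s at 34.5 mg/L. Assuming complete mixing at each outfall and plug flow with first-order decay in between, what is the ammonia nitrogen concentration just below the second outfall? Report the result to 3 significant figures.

Mass balance: C = (33000·0.1400 + 3910·8.690) / 36910 = 38600/36910 = 1.046 mg/L; combined flow 36910 L/s.
Travel time t = 34.2·1000 / 0.92 = 37170 s = 10.33 h.
Applying C = C₀e^(−kt): 1.046 × 0.5475 = 0.5726 mg/L.
Second outfall: C = (36910·0.5726 + 5310·34.50)/42220 = 4.840 mg/L.

4.84 mg/L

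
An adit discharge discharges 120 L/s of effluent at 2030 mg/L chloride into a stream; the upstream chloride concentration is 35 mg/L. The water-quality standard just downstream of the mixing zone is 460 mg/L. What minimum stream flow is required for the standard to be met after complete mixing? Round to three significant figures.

443 L/s

Set C_mix = 460: (Q·35.00 + 120.0·2030) / (Q + 120.0) = 460
→ Q = 120.0·(2030 − 460)/(460 − 35.00) = 443.3 L/s.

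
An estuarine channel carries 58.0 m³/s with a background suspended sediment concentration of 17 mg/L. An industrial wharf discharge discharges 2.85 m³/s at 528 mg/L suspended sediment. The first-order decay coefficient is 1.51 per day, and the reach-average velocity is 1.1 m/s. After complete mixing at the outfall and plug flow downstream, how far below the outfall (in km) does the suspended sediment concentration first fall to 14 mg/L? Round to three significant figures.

67.5 km

After mixing, C = (58.00·17.00 + 2.850·528.0) / 60.85 = 2491/60.85 = 40.93 mg/L.
Set 40.93·exp(−k·t) = 14 → t = ln(40.93/14)/k = 61390 s = 17.05 h.
Distance = v·t = 1.1·61390 = 67530 m = 67.53 km.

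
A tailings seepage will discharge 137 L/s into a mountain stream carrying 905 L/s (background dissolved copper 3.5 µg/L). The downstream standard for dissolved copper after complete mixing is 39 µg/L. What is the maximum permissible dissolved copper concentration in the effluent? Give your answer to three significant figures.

At the limit, (Qr·Cr + Qe·Cₑ)/(Qr + Qe) = 39:
Cₑ = (1042·39 − 905.0·3.500) / 137.0 = 273.5 µg/L.

274 µg/L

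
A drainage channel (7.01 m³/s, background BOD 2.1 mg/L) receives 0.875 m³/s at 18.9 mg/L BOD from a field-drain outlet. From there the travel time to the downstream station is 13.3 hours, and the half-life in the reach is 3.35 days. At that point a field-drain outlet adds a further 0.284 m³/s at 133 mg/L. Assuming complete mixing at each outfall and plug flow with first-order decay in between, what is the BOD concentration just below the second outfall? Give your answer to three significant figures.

8.04 mg/L

Mass balance: C = (7.010·2.100 + 0.8750·18.90) / 7.885 = 31.26/7.885 = 3.964 mg/L; combined flow 7.885 m³/s.
Half-life 3.35 d → k = ln 2 / 3.35 = 0.2069 d⁻¹.
Decay over the reach: 3.964·exp(−kt) = 3.964·0.8917 = 3.535 mg/L.
At the second outfall, C = (7.885·3.535 + 0.2840·133.0) / (7.885 + 0.2840) = 8.036 mg/L.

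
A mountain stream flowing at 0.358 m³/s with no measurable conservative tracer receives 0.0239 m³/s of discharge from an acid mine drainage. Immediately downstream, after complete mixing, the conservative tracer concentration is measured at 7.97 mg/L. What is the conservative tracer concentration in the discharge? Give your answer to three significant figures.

127 mg/L

Mass balance: 0.3580·0 + 0.02390·Cₑ = 0.3819·7.970
→ Cₑ = (0.3819·7.970 − 0.3580·0) / 0.02390 = 127.4 mg/L.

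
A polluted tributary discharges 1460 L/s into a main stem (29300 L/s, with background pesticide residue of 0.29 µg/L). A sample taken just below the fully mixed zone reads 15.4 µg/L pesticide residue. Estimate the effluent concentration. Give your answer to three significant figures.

Mass balance: 29300·0.2900 + 1460·Cₑ = 30760·15.40
→ Cₑ = (30760·15.40 − 29300·0.2900) / 1460 = 318.6 µg/L.

319 µg/L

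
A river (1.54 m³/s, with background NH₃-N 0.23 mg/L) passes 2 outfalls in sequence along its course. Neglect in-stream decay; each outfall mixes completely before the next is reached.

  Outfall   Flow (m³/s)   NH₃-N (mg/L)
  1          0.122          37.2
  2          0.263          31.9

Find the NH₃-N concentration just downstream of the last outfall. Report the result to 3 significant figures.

6.90 mg/L

Below outfall 1: Q → 1.662 m³/s, C = (1.540·0.2300 + 0.1220·37.20)/1.662 = 2.944 mg/L.
Below outfall 2: Q → 1.925 m³/s, C = (1.662·2.944 + 0.2630·31.90)/1.925 = 6.900 mg/L.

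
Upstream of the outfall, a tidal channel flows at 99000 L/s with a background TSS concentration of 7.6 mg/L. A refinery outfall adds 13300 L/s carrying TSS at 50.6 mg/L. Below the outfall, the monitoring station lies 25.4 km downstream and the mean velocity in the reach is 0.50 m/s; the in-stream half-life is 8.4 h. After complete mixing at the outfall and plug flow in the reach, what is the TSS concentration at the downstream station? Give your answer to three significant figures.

3.96 mg/L

After mixing, C = (99000·7.600 + 13300·50.60) / 112300 = 1425000/112300 = 12.69 mg/L.
Travel time t = 25.4·1000 / 0.50 = 50800 s = 14.11 h.
Half-life 8.4 h → k = ln 2 / 8.4 = 0.08252 h⁻¹ = 1.980 d⁻¹.
Applying C = C₀e^(−kt): 12.69 × 0.3121 = 3.961 mg/L.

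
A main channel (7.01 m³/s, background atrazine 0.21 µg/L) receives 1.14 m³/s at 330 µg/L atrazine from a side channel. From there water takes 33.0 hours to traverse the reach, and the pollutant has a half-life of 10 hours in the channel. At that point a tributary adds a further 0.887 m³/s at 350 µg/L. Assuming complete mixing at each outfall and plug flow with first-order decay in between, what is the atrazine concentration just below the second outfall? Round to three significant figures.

After mixing, C = (7.010·0.2100 + 1.140·330.0) / 8.150 = 377.7/8.150 = 46.34 µg/L; combined flow 8.150 m³/s.
Half-life 10 h → k = ln 2 / 10 = 0.06931 h⁻¹ = 1.664 d⁻¹.
Decay over the reach: 46.34·exp(−kt) = 46.34·0.1015 = 4.705 µg/L.
At the second outfall, C = (8.150·4.705 + 0.8870·350.0) / (8.150 + 0.8870) = 38.60 µg/L.

38.6 µg/L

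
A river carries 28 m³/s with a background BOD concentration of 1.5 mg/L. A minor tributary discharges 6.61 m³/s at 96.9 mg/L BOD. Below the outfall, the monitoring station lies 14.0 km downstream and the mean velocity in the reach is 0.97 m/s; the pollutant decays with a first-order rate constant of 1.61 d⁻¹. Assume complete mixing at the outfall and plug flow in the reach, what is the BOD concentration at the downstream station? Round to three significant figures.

Mixed concentration C = ΣQC/ΣQ = (28.00·1.500 + 6.610·96.90) / 34.61 = 682.5/34.61 = 19.72 mg/L.
Travel time t = 14.0·1000 / 0.97 = 14430 s = 4.009 h.
Applying C = C₀e^(−kt): 19.72 × 0.7642 = 15.07 mg/L.

15.1 mg/L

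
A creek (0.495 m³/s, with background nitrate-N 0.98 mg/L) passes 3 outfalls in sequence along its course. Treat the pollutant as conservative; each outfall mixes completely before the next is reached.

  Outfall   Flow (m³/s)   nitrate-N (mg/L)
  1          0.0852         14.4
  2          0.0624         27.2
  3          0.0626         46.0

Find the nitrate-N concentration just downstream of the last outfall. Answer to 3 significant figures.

Outfall 1: combined Q = 0.5802 m³/s; C = (0.4950·0.9800 + 0.08520·14.40)/0.5802 = 2.951 mg/L.
Outfall 2: combined Q = 0.6426 m³/s; C = (0.5802·2.951 + 0.06240·27.20)/0.6426 = 5.305 mg/L.
Outfall 3: combined Q = 0.7052 m³/s; C = (0.6426·5.305 + 0.06260·46.00)/0.7052 = 8.918 mg/L.

8.92 mg/L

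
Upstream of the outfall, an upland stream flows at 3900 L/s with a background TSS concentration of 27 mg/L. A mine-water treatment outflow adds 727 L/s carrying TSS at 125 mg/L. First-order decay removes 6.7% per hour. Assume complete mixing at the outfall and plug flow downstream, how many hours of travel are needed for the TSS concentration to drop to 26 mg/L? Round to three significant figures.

7.05 h

Mixed concentration C = ΣQC/ΣQ = (3900·27.00 + 727.0·125.0) / 4627 = 196200/4627 = 42.40 mg/L.
6.7%/h lost → k = −ln(1 − 0.067) = 0.06935 h⁻¹.
42.40·exp(−k·t) = 26 → t = ln(42.40/26)/k = 25380 s = 7.051 h.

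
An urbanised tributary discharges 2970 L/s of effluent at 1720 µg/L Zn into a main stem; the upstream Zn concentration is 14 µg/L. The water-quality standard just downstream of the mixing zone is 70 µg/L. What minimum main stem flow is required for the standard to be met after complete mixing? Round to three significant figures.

87500 L/s

Set C_mix = 70: (Q·14.00 + 2970·1720) / (Q + 2970) = 70
→ Q = 2970·(1720 − 70)/(70 − 14.00) = 87510 L/s.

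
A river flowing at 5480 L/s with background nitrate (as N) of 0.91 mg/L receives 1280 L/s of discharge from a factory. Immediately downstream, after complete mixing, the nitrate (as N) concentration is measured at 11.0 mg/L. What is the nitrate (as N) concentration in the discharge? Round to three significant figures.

Mass balance: 5480·0.9100 + 1280·Cₑ = 6760·11.00
→ Cₑ = (6760·11.00 − 5480·0.9100) / 1280 = 54.20 mg/L.

54.2 mg/L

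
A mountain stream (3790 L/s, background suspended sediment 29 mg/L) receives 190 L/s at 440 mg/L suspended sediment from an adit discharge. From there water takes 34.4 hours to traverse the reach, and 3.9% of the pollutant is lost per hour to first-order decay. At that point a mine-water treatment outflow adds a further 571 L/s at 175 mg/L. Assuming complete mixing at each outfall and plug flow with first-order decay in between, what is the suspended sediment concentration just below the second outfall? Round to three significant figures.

32.8 mg/L

Conservation of mass: C = (3790·29.00 + 190.0·440.0) / 3980 = 193500/3980 = 48.62 mg/L; combined flow 3980 L/s.
3.9%/h lost → k = −ln(1 − 0.039) = 0.03978 h⁻¹.
Decay over the reach: 48.62·exp(−kt) = 48.62·0.2545 = 12.37 mg/L.
Second outfall: C = (3980·12.37 + 571.0·175.0)/4551 = 32.78 mg/L.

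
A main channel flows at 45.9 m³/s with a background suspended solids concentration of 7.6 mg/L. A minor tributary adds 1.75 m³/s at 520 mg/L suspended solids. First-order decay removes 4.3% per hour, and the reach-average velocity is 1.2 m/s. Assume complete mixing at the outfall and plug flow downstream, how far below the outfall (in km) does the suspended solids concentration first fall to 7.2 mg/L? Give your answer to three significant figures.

Flow-weighted average: C = (45.90·7.600 + 1.750·520.0) / 47.65 = 1259/47.65 = 26.42 mg/L.
4.3%/h lost → k = −ln(1 − 0.043) = 0.04395 h⁻¹.
Set 26.42·exp(−k·t) = 7.2 → t = ln(26.42/7.2)/k = 106500 s = 29.58 h.
Distance = v·t = 1.2·106500 = 127800 m = 127.8 km.

128 km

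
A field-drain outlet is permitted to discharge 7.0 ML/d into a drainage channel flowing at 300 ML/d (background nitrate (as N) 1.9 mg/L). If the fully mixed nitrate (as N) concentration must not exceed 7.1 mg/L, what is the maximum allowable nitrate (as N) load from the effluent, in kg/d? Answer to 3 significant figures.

Mass balance at the limit: 300.0·1.900 + 7.000·Cₑ = 307.0·7.1 → Cₑ = 230.0 mg/L.
7.000 ML/d = 0.08102 m³/s. Load = 0.08102 m³/s × 230.0 g/m³ × 86 400 s/d = 1610 kg/d.

1610 kg/d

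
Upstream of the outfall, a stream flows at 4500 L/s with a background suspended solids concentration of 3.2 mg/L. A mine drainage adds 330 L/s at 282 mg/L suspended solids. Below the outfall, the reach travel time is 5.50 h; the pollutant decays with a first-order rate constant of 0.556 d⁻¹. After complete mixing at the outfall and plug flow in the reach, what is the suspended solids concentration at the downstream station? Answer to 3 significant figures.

19.6 mg/L

Mass balance: C = (4500·3.200 + 330.0·282.0) / 4830 = 107500/4830 = 22.25 mg/L.
Applying C = C₀e^(−kt): 22.25 × 0.8804 = 19.59 mg/L.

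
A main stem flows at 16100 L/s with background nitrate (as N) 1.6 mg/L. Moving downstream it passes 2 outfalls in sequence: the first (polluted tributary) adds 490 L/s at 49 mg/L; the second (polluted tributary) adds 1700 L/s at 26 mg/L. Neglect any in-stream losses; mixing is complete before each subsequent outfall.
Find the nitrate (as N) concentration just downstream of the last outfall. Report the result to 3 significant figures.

5.14 mg/L

Below outfall 1: Q → 16590 L/s, C = (16100·1.600 + 490.0·49.00)/16590 = 3.000 mg/L.
Below outfall 2: Q → 18290 L/s, C = (16590·3.000 + 1700·26.00)/18290 = 5.138 mg/L.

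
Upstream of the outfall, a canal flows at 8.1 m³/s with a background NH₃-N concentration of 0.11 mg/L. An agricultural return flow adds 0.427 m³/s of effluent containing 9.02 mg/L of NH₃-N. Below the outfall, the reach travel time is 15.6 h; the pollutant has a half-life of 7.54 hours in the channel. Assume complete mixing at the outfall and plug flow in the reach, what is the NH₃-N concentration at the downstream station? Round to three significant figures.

0.133 mg/L

Mass balance: C = (8.100·0.1100 + 0.4270·9.020) / 8.527 = 4.743/8.527 = 0.5562 mg/L.
Half-life 7.54 h → k = ln 2 / 7.54 = 0.09193 h⁻¹ = 2.206 d⁻¹.
Decay over the reach: 0.5562·exp(−kt) = 0.5562·0.2383 = 0.1326 mg/L.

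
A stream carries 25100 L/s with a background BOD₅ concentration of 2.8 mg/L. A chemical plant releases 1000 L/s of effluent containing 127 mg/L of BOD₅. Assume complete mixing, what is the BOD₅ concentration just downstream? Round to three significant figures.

7.56 mg/L

Mixed concentration C = ΣQC/ΣQ = (25100·2.800 + 1000·127.0) / 26100 = 197300/26100 = 7.559 mg/L.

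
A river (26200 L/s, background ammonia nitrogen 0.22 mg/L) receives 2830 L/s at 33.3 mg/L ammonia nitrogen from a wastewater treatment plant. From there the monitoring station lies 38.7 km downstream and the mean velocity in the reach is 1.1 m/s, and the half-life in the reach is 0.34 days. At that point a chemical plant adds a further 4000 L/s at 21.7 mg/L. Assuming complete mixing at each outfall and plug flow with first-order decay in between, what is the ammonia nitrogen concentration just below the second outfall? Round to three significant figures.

After mixing, C = (26200·0.2200 + 2830·33.30) / 29030 = 100000/29030 = 3.445 mg/L; combined flow 29030 L/s.
Travel time t = 38.7·1000 / 1.1 = 35180 s = 9.773 h.
Half-life 0.34 d → k = ln 2 / 0.34 = 2.039 d⁻¹.
First-order decay: C = 3.445·exp(−k·t) = 3.445·0.4360 = 1.502 mg/L.
At the second outfall, C = (29030·1.502 + 4000·21.70) / (29030 + 4000) = 3.948 mg/L.

3.95 mg/L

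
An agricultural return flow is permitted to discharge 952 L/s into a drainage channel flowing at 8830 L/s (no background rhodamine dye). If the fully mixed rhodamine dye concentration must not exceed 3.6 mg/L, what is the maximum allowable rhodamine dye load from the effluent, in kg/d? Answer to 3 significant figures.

3040 kg/d

Mass balance at the limit: 8830·0 + 952.0·Cₑ = 9782·3.6 → Cₑ = 36.99 mg/L.
952.0 L/s = 0.9520 m³/s. Load = 0.9520 m³/s × 36.99 g/m³ × 86 400 s/d = 3043 kg/d.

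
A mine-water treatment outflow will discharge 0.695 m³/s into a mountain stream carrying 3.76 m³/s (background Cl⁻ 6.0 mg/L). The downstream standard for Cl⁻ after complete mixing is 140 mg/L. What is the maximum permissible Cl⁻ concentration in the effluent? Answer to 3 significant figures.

At the limit, (Qr·Cr + Qe·Cₑ)/(Qr + Qe) = 140:
Cₑ = (4.455·140 − 3.760·6.000) / 0.6950 = 864.9 mg/L.

865 mg/L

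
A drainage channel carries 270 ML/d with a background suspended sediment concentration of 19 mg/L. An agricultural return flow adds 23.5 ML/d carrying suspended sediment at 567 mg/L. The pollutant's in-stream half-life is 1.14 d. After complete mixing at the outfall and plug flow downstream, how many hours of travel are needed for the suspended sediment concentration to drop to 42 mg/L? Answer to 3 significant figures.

15.9 h

Flow-weighted average: C = (270.0·19.00 + 23.50·567.0) / 293.5 = 18450/293.5 = 62.88 mg/L.
Half-life 1.14 d → k = ln 2 / 1.14 = 0.6080 d⁻¹.
62.88·exp(−k·t) = 42 → t = ln(62.88/42)/k = 57340 s = 15.93 h.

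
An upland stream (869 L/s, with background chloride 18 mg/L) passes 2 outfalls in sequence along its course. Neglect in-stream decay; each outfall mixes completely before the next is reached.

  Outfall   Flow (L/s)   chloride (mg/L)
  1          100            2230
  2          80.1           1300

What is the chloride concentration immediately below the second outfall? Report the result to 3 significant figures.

After outfall 1: Q = 869.0 + 100.0 = 969.0 L/s; C = (869.0·18.00 + 100.0·2230)/969.0 = 246.3 mg/L.
After outfall 2: Q = 969.0 + 80.10 = 1049 L/s; C = (969.0·246.3 + 80.10·1300)/1049 = 326.7 mg/L.

327 mg/L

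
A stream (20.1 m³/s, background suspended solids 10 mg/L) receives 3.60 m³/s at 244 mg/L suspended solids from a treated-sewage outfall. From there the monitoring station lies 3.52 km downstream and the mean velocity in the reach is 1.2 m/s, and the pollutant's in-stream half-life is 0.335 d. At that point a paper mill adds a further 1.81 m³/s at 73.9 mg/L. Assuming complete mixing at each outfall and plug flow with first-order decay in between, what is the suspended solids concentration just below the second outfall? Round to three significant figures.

44.7 mg/L

Mixed concentration C = ΣQC/ΣQ = (20.10·10.00 + 3.600·244.0) / 23.70 = 1079/23.70 = 45.54 mg/L; combined flow 23.70 m³/s.
Travel time t = 3.52·1000 / 1.2 = 2933 s = 0.8148 h.
Half-life 0.335 d → k = ln 2 / 0.335 = 2.069 d⁻¹.
First-order decay: C = 45.54·exp(−k·t) = 45.54·0.9322 = 42.45 mg/L.
Second outfall: C = (23.70·42.45 + 1.810·73.90)/25.51 = 44.69 mg/L.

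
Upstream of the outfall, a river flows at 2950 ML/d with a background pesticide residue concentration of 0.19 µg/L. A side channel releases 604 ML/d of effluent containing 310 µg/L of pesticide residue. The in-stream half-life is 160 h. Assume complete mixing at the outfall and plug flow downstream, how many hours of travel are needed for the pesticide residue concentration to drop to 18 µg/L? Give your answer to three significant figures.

249 h

Mixed concentration C = ΣQC/ΣQ = (2950·0.1900 + 604.0·310.0) / 3554 = 187800/3554 = 52.84 µg/L.
Half-life 160 h → k = ln 2 / 160 = 0.004332 h⁻¹ = 0.1040 d⁻¹.
52.84·exp(−k·t) = 18 → t = ln(52.84/18)/k = 894900 s = 248.6 h.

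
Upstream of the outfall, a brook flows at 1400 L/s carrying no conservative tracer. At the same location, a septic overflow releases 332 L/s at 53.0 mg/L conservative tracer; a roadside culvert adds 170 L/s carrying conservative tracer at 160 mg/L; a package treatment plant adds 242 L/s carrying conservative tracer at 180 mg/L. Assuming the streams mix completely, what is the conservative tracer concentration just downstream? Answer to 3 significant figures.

41.2 mg/L

Flow-weighted average: C = (1400·0 + 332.0·53.00 + 170.0·160.0 + 242.0·180.0) / 2144 = 88360/2144 = 41.21 mg/L.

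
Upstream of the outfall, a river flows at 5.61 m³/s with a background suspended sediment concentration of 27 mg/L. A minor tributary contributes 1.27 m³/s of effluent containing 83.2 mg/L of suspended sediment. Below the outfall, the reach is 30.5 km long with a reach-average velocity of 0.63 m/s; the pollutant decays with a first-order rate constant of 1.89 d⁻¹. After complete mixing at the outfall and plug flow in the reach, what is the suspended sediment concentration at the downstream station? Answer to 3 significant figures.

13.0 mg/L

After mixing, C = (5.610·27.00 + 1.270·83.20) / 6.880 = 257.1/6.880 = 37.37 mg/L.
Travel time t = 30.5·1000 / 0.63 = 48410 s = 13.45 h.
First-order decay: C = 37.37·exp(−k·t) = 37.37·0.3468 = 12.96 mg/L.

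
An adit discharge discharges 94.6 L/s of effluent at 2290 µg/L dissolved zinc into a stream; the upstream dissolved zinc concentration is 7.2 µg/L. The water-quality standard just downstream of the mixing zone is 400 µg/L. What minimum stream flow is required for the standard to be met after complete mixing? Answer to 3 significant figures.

Set C_mix = 400: (Q·7.200 + 94.60·2290) / (Q + 94.60) = 400
→ Q = 94.60·(2290 − 400)/(400 − 7.200) = 455.2 L/s.

455 L/s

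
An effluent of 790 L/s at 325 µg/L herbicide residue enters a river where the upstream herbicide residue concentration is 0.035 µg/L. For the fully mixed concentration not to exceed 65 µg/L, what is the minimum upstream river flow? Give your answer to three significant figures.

3160 L/s

Set C_mix = 65: (Q·0.03500 + 790.0·325.0) / (Q + 790.0) = 65
→ Q = 790.0·(325.0 − 65)/(65 − 0.03500) = 3162 L/s.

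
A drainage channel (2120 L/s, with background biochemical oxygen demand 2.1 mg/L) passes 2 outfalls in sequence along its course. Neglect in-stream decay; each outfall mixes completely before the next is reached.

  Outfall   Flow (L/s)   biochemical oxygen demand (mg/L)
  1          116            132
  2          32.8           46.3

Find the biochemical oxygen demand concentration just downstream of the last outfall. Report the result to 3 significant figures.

After outfall 1: Q = 2120 + 116.0 = 2236 L/s; C = (2120·2.100 + 116.0·132.0)/2236 = 8.839 mg/L.
After outfall 2: Q = 2236 + 32.80 = 2269 L/s; C = (2236·8.839 + 32.80·46.30)/2269 = 9.381 mg/L.

9.38 mg/L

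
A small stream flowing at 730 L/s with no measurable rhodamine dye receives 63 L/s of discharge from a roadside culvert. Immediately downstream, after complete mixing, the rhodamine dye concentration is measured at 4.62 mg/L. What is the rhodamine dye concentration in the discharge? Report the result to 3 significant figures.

58.2 mg/L

Mass balance: 730.0·0 + 63.00·Cₑ = 793.0·4.620
→ Cₑ = (793.0·4.620 − 730.0·0) / 63.00 = 58.15 mg/L.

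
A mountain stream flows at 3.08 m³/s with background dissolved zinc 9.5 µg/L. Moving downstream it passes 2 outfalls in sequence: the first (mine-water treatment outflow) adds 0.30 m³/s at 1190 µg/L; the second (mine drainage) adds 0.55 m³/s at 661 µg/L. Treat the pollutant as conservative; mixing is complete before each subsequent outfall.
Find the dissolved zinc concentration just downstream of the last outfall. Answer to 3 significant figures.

191 µg/L

Below outfall 1: Q → 3.380 m³/s, C = (3.080·9.500 + 0.3000·1190)/3.380 = 114.3 µg/L.
Below outfall 2: Q → 3.930 m³/s, C = (3.380·114.3 + 0.5500·661.0)/3.930 = 190.8 µg/L.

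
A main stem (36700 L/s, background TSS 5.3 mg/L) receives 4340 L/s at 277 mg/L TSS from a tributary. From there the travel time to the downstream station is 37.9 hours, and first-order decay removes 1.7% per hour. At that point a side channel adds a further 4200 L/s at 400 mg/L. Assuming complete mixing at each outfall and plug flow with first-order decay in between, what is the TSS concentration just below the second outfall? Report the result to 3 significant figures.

Flow-weighted average: C = (36700·5.300 + 4340·277.0) / 41040 = 1397000/41040 = 34.03 mg/L; combined flow 41040 L/s.
1.7%/h lost → k = −ln(1 − 0.017) = 0.01715 h⁻¹.
Applying C = C₀e^(−kt): 34.03 × 0.5221 = 17.77 mg/L.
Second outfall: C = (41040·17.77 + 4200·400.0)/45240 = 53.25 mg/L.

53.3 mg/L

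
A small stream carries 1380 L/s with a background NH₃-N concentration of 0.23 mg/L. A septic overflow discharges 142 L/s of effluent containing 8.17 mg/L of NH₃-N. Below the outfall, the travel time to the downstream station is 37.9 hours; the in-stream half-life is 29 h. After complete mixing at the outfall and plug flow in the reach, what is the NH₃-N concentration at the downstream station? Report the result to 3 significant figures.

0.392 mg/L

Mixed concentration C = ΣQC/ΣQ = (1380·0.2300 + 142.0·8.170) / 1522 = 1478/1522 = 0.9708 mg/L.
Half-life 29 h → k = ln 2 / 29 = 0.02390 h⁻¹ = 0.5736 d⁻¹.
After decay, C = 0.9708 × e^(−kt) = 0.9708 × 0.4042 = 0.3924 mg/L.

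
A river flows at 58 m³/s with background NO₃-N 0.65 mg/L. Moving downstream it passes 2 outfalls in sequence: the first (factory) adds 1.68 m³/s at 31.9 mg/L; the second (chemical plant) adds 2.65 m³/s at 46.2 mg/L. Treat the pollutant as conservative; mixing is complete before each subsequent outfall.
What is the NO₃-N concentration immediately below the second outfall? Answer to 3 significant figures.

Outfall 1: combined Q = 59.68 m³/s; C = (58.00·0.6500 + 1.680·31.90)/59.68 = 1.530 mg/L.
Outfall 2: combined Q = 62.33 m³/s; C = (59.68·1.530 + 2.650·46.20)/62.33 = 3.429 mg/L.

3.43 mg/L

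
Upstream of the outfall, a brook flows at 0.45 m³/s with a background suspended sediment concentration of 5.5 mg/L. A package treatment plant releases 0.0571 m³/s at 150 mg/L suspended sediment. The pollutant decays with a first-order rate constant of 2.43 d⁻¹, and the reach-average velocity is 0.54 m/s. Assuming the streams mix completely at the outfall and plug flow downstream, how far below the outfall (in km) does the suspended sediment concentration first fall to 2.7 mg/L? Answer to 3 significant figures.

40.1 km

After mixing, C = (0.4500·5.500 + 0.05710·150.0) / 0.5071 = 11.04/0.5071 = 21.77 mg/L.
Set 21.77·exp(−k·t) = 2.7 → t = ln(21.77/2.7)/k = 74220 s = 20.62 h.
Distance = v·t = 0.54·74220 = 40080 m = 40.08 km.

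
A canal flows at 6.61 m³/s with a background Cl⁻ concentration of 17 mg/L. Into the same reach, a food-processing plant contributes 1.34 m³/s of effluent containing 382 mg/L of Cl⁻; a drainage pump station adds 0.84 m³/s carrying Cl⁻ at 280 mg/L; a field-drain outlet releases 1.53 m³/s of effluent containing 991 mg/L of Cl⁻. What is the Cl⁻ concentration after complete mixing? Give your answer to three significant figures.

230 mg/L

Conservation of mass: C = (6.610·17.00 + 1.340·382.0 + 0.8400·280.0 + 1.530·991.0) / 10.32 = 2376/10.32 = 230.2 mg/L.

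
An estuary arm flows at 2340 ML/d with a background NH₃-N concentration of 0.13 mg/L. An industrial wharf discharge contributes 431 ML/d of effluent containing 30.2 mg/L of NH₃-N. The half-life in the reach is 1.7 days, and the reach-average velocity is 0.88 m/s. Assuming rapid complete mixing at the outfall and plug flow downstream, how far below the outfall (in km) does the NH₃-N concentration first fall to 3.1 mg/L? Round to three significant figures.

Conservation of mass: C = (2340·0.1300 + 431.0·30.20) / 2771 = 13320/2771 = 4.807 mg/L.
Half-life 1.7 d → k = ln 2 / 1.7 = 0.4077 d⁻¹.
Set 4.807·exp(−k·t) = 3.1 → t = ln(4.807/3.1)/k = 92960 s = 25.82 h.
Distance = v·t = 0.88·92960 = 81800 m = 81.80 km.

81.8 km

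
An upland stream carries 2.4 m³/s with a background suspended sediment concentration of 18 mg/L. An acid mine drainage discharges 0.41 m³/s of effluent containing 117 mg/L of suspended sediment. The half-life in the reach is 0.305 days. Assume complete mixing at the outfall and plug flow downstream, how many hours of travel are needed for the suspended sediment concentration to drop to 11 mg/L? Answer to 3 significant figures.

11.4 h

Mass balance: C = (2.400·18.00 + 0.4100·117.0) / 2.810 = 91.17/2.810 = 32.44 mg/L.
Half-life 0.305 d → k = ln 2 / 0.305 = 2.273 d⁻¹.
32.44·exp(−k·t) = 11 → t = ln(32.44/11)/k = 41120 s = 11.42 h.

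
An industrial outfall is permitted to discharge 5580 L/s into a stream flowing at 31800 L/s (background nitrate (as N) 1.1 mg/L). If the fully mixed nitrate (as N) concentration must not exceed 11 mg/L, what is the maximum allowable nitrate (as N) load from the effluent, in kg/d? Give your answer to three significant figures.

32500 kg/d

Mass balance at the limit: 31800·1.100 + 5580·Cₑ = 37380·11 → Cₑ = 67.42 mg/L.
5580 L/s = 5.580 m³/s. Load = 5.580 m³/s × 67.42 g/m³ × 86 400 s/d = 32500 kg/d.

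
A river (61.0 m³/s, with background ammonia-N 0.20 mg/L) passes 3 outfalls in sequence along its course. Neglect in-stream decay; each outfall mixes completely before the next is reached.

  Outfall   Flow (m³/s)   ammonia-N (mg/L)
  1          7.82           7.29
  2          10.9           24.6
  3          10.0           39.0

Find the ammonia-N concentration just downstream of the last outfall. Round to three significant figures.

Below outfall 1: Q → 68.82 m³/s, C = (61.00·0.2000 + 7.820·7.290)/68.82 = 1.006 mg/L.
Below outfall 2: Q → 79.72 m³/s, C = (68.82·1.006 + 10.90·24.60)/79.72 = 4.232 mg/L.
Below outfall 3: Q → 89.72 m³/s, C = (79.72·4.232 + 10.00·39.00)/89.72 = 8.107 mg/L.

8.11 mg/L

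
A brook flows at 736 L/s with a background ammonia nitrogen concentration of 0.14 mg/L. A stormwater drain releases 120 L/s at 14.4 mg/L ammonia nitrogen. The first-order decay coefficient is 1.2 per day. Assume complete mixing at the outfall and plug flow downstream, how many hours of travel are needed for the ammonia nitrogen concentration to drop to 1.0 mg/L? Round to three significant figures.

After mixing, C = (736.0·0.1400 + 120.0·14.40) / 856.0 = 1831/856.0 = 2.139 mg/L.
2.139·exp(−k·t) = 1.0 → t = ln(2.139/1.0)/k = 54750 s = 15.21 h.

15.2 h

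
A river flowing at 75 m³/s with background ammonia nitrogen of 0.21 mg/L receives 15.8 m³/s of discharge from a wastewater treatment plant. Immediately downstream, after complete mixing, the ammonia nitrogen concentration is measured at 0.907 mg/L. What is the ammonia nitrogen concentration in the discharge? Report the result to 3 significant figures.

4.22 mg/L

Mass balance: 75.00·0.2100 + 15.80·Cₑ = 90.80·0.9070
→ Cₑ = (90.80·0.9070 − 75.00·0.2100) / 15.80 = 4.216 mg/L.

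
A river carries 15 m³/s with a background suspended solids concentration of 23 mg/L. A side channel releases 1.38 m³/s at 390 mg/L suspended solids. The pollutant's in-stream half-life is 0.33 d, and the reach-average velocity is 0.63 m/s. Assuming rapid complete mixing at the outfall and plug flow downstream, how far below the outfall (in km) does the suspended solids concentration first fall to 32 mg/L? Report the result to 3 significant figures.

Mixed concentration C = ΣQC/ΣQ = (15.00·23.00 + 1.380·390.0) / 16.38 = 883.2/16.38 = 53.92 mg/L.
Half-life 0.33 d → k = ln 2 / 0.33 = 2.100 d⁻¹.
Set 53.92·exp(−k·t) = 32 → t = ln(53.92/32)/k = 21460 s = 5.962 h.
Distance = v·t = 0.63·21460 = 13520 m = 13.52 km.

13.5 km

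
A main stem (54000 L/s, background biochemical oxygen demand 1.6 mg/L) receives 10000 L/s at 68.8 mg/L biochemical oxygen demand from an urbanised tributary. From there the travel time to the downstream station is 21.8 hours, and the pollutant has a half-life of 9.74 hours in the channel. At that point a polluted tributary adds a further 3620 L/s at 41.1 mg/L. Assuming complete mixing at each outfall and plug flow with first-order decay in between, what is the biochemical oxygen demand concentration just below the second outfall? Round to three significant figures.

Mixed concentration C = ΣQC/ΣQ = (54000·1.600 + 10000·68.80) / 64000 = 774400/64000 = 12.10 mg/L; combined flow 64000 L/s.
Half-life 9.74 h → k = ln 2 / 9.74 = 0.07117 h⁻¹ = 1.708 d⁻¹.
First-order decay: C = 12.10·exp(−k·t) = 12.10·0.2120 = 2.565 mg/L.
At the second outfall, C = (64000·2.565 + 3620·41.10) / (64000 + 3620) = 4.628 mg/L.

4.63 mg/L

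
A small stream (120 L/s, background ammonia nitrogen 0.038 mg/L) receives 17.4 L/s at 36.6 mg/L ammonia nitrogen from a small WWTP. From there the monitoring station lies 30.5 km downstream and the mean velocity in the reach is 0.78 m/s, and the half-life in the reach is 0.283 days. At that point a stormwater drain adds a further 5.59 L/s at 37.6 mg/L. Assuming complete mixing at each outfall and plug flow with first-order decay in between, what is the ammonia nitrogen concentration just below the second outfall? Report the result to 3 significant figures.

Mass balance: C = (120.0·0.03800 + 17.40·36.60) / 137.4 = 641.4/137.4 = 4.668 mg/L; combined flow 137.4 L/s.
Travel time t = 30.5·1000 / 0.78 = 39100 s = 10.86 h.
Half-life 0.283 d → k = ln 2 / 0.283 = 2.449 d⁻¹.
Applying C = C₀e^(−kt): 4.668 × 0.3301 = 1.541 mg/L.
At the second outfall, C = (137.4·1.541 + 5.590·37.60) / (137.4 + 5.590) = 2.950 mg/L.

2.95 mg/L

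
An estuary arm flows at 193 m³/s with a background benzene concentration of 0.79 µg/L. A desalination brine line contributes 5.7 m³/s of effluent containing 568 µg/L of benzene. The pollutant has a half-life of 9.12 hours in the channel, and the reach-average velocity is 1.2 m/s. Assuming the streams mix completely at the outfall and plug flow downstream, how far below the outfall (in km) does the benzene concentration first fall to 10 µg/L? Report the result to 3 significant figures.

Mass balance: C = (193.0·0.7900 + 5.700·568.0) / 198.7 = 3390/198.7 = 17.06 µg/L.
Half-life 9.12 h → k = ln 2 / 9.12 = 0.07600 h⁻¹ = 1.824 d⁻¹.
Set 17.06·exp(−k·t) = 10 → t = ln(17.06/10)/k = 25300 s = 7.029 h.
Distance = v·t = 1.2·25300 = 30370 m = 30.37 km.

30.4 km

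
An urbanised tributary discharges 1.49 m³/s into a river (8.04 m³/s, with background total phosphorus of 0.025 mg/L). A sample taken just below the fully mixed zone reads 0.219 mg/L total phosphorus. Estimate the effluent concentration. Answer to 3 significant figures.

1.27 mg/L

Mass balance: 8.040·0.02500 + 1.490·Cₑ = 9.530·0.2190
→ Cₑ = (9.530·0.2190 − 8.040·0.02500) / 1.490 = 1.266 mg/L.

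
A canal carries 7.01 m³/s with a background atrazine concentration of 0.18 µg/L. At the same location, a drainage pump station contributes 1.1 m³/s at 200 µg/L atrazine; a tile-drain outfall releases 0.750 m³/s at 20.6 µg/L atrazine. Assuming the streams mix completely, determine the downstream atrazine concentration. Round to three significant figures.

Conservation of mass: C = (7.010·0.1800 + 1.100·200.0 + 0.7500·20.60) / 8.860 = 236.7/8.860 = 26.72 µg/L.

26.7 µg/L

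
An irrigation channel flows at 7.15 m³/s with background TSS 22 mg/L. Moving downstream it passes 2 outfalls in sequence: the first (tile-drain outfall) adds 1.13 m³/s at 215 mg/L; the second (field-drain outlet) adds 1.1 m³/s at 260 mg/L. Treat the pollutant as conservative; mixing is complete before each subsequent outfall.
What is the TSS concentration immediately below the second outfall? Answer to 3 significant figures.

After outfall 1: Q = 7.150 + 1.130 = 8.280 m³/s; C = (7.150·22.00 + 1.130·215.0)/8.280 = 48.34 mg/L.
After outfall 2: Q = 8.280 + 1.100 = 9.380 m³/s; C = (8.280·48.34 + 1.100·260.0)/9.380 = 73.16 mg/L.

73.2 mg/L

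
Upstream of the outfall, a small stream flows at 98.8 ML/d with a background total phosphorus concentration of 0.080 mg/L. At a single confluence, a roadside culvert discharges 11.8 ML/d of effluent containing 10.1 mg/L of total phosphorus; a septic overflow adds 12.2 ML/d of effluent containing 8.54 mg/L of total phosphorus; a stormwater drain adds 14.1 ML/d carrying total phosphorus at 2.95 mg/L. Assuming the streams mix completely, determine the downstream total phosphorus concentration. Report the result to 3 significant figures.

1.99 mg/L

Mass balance: C = (98.80·0.08000 + 11.80·10.10 + 12.20·8.540 + 14.10·2.950) / 136.9 = 272.9/136.9 = 1.993 mg/L.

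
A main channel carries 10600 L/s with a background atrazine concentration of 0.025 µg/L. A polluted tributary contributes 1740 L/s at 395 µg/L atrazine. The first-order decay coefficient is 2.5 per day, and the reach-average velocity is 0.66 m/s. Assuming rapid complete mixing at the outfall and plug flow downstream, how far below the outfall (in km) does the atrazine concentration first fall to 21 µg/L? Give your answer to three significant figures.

22.3 km

Conservation of mass: C = (10600·0.02500 + 1740·395.0) / 12340 = 687600/12340 = 55.72 µg/L.
Set 55.72·exp(−k·t) = 21 → t = ln(55.72/21)/k = 33720 s = 9.368 h.
Distance = v·t = 0.66·33720 = 22260 m = 22.26 km.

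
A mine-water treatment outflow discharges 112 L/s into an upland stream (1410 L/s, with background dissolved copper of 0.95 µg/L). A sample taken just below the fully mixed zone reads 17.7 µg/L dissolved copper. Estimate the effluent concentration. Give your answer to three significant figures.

Mass balance: 1410·0.9500 + 112.0·Cₑ = 1522·17.70
→ Cₑ = (1522·17.70 − 1410·0.9500) / 112.0 = 228.6 µg/L.

229 µg/L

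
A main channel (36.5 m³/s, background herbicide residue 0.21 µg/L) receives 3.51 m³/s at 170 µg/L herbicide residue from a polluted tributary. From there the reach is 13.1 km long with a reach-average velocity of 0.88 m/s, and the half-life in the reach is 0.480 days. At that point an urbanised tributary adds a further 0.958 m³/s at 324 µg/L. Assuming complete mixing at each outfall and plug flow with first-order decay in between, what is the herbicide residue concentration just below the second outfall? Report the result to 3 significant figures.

Mass balance: C = (36.50·0.2100 + 3.510·170.0) / 40.01 = 604.4/40.01 = 15.11 µg/L; combined flow 40.01 m³/s.
Travel time t = 13.1·1000 / 0.88 = 14890 s = 4.135 h.
Half-life 0.480 d → k = ln 2 / 0.480 = 1.444 d⁻¹.
Applying C = C₀e^(−kt): 15.11 × 0.7797 = 11.78 µg/L.
At the second outfall, C = (40.01·11.78 + 0.9580·324.0) / (40.01 + 0.9580) = 19.08 µg/L.

19.1 µg/L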